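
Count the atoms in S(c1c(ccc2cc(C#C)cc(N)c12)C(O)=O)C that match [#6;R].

10

The query [#6;R] means: carbon that is part of a ring.
Check the 18 heavy atoms by environment: 10× c (aromatic, in 6-ring) → match; 4× C (acyclic) → no; 2× O (acyclic) → no; 1× S (acyclic) → no; 1× N (acyclic) → no.
That gives 10 matching atoms.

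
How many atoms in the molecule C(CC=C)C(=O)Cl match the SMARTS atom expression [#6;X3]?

3

Check the 7 heavy atoms by environment: 2× C (X4) → no; 3× C (X3) → match; 1× O (X1) → no; 1× Cl (X1) → no.
That gives 3 matching atoms.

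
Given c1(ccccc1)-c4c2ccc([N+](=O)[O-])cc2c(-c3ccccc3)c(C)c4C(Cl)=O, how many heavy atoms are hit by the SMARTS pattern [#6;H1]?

13

The query [#6;H1] means: any carbon bearing exactly one hydrogen.
Check the 29 heavy atoms by environment: 9× c (aromatic, H0) → no; 13× c (aromatic, H1) → match; 1× C (H3) → no; 1× C (H0) → no; 2× O (H0) → no; 1× Cl (H0) → no; 1× N (charge +1, H0) → no; 1× O (charge -1, H0) → no.
That gives 13 matching atoms.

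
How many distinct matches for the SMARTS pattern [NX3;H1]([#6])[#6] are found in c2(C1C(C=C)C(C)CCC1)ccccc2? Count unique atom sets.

0

[NX3;H1]([#6])[#6] is the SMARTS for a secondary amine: a trivalent nitrogen with one H, bonded to two carbons.
No fragment in the molecule satisfies every constraint, giving 0 matches.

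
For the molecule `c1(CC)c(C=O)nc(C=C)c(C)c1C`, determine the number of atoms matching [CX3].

3

The query [CX3] means: C with X3: aliphatic carbon with exactly 3 total connections.
Check the 14 heavy atoms by environment: 1× n (aromatic, X2) → no; 5× c (aromatic, X3) → no; 4× C (X4) → no; 3× C (X3) → match; 1× O (X1) → no.
That gives 3 matching atoms.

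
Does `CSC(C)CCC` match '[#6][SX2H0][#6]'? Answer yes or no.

The pattern [#6][SX2H0][#6] describes an aliphatic sulfur bridging two carbons with no H on the sulfur — a thioether.
The molecule carries a methylthio ether (-SCH3), whose atoms satisfy every constraint of the query, so the pattern matches.

Yes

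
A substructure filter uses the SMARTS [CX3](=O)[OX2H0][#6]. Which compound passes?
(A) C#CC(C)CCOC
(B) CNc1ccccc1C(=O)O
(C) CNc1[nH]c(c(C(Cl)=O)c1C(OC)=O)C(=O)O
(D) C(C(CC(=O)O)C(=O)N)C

[CX3](=O)[OX2H0][#6] describes a carbonyl carbon bonded to an oxygen that is itself bonded to carbon (no H on that O) (an ester).
(A) has a methoxy ether (-OCH3) but the ether oxygen is not adjacent to a C=O carbon.
(B) has a carboxylic acid group (-C(=O)OH) but the singly-bonded O carries H (OX2H1, not H0).
(C) contains a methyl-ester group (-C(=O)OCH3), which satisfies every atom and bond constraint.
(D) has a primary amide (-C(=O)NH2) but the carbonyl is bonded to N, not to an O-C linkage.
So the answer is (C).

C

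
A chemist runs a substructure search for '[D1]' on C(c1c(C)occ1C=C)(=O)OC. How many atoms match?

4

Check the 12 heavy atoms by environment: 1× o (aromatic, D2) → no; 3× c (aromatic, D3) → no; 1× c (aromatic, D2) → no; 1× C (D3) → no; 1× O (D1) → match; 1× O (D2) → no; 3× C (D1) → match; 1× C (D2) → no.
Summing the matching environments: 1 + 3 = 4 matching atoms.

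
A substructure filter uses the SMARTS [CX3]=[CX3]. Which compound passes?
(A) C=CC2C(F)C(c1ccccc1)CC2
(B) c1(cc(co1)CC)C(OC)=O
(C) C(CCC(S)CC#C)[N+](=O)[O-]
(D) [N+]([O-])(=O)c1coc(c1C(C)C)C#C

[CX3]=[CX3] describes a non-aromatic C=C double bond between two sp2 carbons (an alkene).
(A) contains a vinyl group (-CH=CH2), which satisfies every atom and bond constraint.
(B) has an ethyl group (-CH2CH3) but its C-C bond is a single bond between CX4 carbons, not CX3=CX3.
(C) has an ethynyl group (-C#CH) but the C-C bond is a triple bond, not a double bond.
(D) has an ethynyl group (-C#CH) but the C-C bond is a triple bond, not a double bond.
So the answer is (A).

A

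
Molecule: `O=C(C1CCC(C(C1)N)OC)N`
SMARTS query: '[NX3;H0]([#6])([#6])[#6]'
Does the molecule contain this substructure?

The pattern [NX3;H0]([#6])([#6])[#6] describes a trivalent nitrogen with no H, bonded to three carbons — a tertiary amine.
The closest candidate here is a primary amide (-C(=O)NH2), but the amide nitrogen has H2 and only one carbon neighbour. No other fragment satisfies the full query, so there is no match.

No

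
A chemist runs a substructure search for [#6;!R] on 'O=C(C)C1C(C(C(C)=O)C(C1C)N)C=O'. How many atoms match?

Check the 15 heavy atoms by environment: 5× C (in 5-ring) → no; 6× C (acyclic) → match; 3× O (acyclic) → no; 1× N (acyclic) → no.
That gives 6 matching atoms.

6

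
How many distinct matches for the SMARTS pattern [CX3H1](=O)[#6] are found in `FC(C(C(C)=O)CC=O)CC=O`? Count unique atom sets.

2

[CX3H1](=O)[#6] is the SMARTS for an aldehyde: an sp2 carbon with one H, double-bonded to O and single-bonded to carbon.
The molecule carries 2 separate instances of an aldehyde (-CHO) meeting every constraint; each maps to a distinct set of atoms, giving 2 matches.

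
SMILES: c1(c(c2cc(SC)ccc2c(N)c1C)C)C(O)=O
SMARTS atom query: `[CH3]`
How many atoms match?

3

Check the 18 heavy atoms by environment: 7× c (aromatic, H0) → no; 3× c (aromatic, H1) → no; 1× C (H0) → no; 1× O (H0) → no; 1× O (H1) → no; 1× S (H0) → no; 3× C (H3) → match; 1× N (H2) → no.
That gives 3 matching atoms.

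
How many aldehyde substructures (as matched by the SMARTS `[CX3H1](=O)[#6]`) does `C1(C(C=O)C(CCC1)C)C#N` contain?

1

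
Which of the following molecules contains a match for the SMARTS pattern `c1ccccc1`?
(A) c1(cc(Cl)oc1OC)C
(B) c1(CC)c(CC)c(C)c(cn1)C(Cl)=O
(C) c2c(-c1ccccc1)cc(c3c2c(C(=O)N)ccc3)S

C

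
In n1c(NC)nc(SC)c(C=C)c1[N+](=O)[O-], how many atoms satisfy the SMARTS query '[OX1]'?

2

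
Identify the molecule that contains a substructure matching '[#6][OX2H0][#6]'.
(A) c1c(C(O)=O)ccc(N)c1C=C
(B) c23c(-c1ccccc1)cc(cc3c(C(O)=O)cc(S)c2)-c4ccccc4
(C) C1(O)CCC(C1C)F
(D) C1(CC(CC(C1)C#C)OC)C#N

[#6][OX2H0][#6] describes an aliphatic oxygen bridging two carbons with no H on the oxygen (an ether).
(A) has a carboxylic acid group (-C(=O)OH) but the -OH oxygen has H1; the =O is OX1, not OX2.
(B) has a carboxylic acid group (-C(=O)OH) but the -OH oxygen has H1; the =O is OX1, not OX2.
(C) has a hydroxyl group (-OH) but the oxygen has H1, not H0 bridging two carbons.
(D) contains a methoxy ether (-OCH3), which satisfies every atom and bond constraint.
So the answer is (D).

D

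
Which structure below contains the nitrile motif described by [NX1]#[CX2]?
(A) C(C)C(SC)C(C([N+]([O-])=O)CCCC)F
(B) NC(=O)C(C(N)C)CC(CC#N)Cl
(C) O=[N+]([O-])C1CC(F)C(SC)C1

B

[NX1]#[CX2] describes a nitrogen triple-bonded to a two-connected carbon (a nitrile).
(A) has a nitro group (-[N+](=O)[O-]) but there is no C#N triple bond.
(B) contains a nitrile (-C#N), which satisfies every atom and bond constraint.
(C) has a nitro group (-[N+](=O)[O-]) but there is no C#N triple bond.
So the answer is (B).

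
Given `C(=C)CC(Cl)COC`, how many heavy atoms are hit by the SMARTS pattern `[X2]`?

1

The query [X2] means: any atom with exactly two total connections (bonds + H).
Check the 8 heavy atoms by environment: 4× C (X4) → no; 1× O (X2) → match; 1× Cl (X1) → no; 2× C (X3) → no.
That gives 1 matching atom.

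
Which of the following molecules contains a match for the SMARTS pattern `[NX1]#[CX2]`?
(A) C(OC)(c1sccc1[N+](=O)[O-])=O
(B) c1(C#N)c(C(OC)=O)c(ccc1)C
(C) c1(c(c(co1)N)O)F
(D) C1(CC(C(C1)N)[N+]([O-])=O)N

[NX1]#[CX2] describes a nitrogen triple-bonded to a two-connected carbon (a nitrile).
(A) has a nitro group (-[N+](=O)[O-]) but there is no C#N triple bond.
(B) contains a nitrile (-C#N), which satisfies every atom and bond constraint.
(C) has a primary amino group (-NH2) but the nitrogen is NX3 (three connections), not NX1 triple-bonded.
(D) has a nitro group (-[N+](=O)[O-]) but there is no C#N triple bond.
So the answer is (B).

B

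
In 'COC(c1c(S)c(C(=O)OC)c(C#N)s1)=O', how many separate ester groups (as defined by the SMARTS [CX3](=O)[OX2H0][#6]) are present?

2

[CX3](=O)[OX2H0][#6] is the SMARTS for an ester: a carbonyl carbon bonded to an oxygen that is itself bonded to carbon (no H on that O).
The molecule carries 2 separate instances of a methyl-ester group (-C(=O)OCH3) meeting every constraint; each maps to a distinct set of atoms, giving 2 matches.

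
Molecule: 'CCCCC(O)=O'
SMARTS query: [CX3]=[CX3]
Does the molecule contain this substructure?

No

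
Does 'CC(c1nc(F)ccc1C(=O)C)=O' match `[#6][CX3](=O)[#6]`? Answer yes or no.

Yes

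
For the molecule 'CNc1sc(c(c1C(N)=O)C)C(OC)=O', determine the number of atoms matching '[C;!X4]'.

2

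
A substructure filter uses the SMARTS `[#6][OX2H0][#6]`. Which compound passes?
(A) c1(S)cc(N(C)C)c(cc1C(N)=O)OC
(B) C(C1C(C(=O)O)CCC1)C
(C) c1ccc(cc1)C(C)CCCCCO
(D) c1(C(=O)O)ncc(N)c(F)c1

A

[#6][OX2H0][#6] describes an aliphatic oxygen bridging two carbons with no H on the oxygen (an ether).
(A) contains a methoxy ether (-OCH3), which satisfies every atom and bond constraint.
(B) has a carboxylic acid group (-C(=O)OH) but the -OH oxygen has H1; the =O is OX1, not OX2.
(C) has a hydroxyl group (-OH) but the oxygen has H1, not H0 bridging two carbons.
(D) has a carboxylic acid group (-C(=O)OH) but the -OH oxygen has H1; the =O is OX1, not OX2.
So the answer is (A).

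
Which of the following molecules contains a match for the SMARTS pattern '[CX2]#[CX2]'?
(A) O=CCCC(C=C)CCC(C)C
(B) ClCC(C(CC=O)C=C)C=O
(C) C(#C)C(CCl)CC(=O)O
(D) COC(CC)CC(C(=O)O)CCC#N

C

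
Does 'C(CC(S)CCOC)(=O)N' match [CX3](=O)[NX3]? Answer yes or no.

Yes

The pattern [CX3](=O)[NX3] describes a carbonyl carbon bonded to a trivalent nitrogen — an amide.
The molecule carries a primary amide (-C(=O)NH2), whose atoms satisfy every constraint of the query, so the pattern matches.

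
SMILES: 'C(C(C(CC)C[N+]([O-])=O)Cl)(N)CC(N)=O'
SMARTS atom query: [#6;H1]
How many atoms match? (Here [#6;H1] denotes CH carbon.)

3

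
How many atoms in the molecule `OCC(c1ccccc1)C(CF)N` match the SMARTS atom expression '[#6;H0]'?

1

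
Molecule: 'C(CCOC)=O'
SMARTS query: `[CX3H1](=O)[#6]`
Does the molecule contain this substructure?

The pattern [CX3H1](=O)[#6] describes an sp2 carbon with one H, double-bonded to O and single-bonded to carbon — an aldehyde.
The molecule carries an aldehyde (-CHO), whose atoms satisfy every constraint of the query, so the pattern matches.

Yes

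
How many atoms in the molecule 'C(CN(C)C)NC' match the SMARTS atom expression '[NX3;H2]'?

0

The query [NX3;H2] means: aliphatic N with 3 total connections, two of them H — an -NH2 nitrogen (amine or amide).
Check the 7 heavy atoms by environment: 2× C (H2, X4) → no; 1× N (H0, X3) → no; 3× C (H3, X4) → no; 1× N (H1, X3) → no.
No environment satisfies the query, so 0 matching atoms.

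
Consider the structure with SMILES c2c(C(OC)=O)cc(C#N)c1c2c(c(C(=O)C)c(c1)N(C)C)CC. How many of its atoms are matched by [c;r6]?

The query [c;r6] means: aromatic carbon that belongs to a six-membered ring.
Check the 24 heavy atoms by environment: 10× c (aromatic, in 6-ring) → match; 9× C (acyclic) → no; 3× O (acyclic) → no; 2× N (acyclic) → no.
That gives 10 matching atoms.

10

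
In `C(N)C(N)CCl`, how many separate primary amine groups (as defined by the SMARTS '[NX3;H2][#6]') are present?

2

[NX3;H2][#6] is the SMARTS for a primary amine: a trivalent nitrogen with two H attached to carbon.
The molecule carries 2 separate instances of a primary amino group (-NH2) meeting every constraint; each maps to a distinct set of atoms, giving 2 matches.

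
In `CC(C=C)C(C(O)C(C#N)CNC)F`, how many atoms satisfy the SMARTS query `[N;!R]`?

2

The query [N;!R] means: aliphatic nitrogen not in a ring.
Check the 14 heavy atoms by environment: 10× C (acyclic) → no; 1× F (acyclic) → no; 1× O (acyclic) → no; 2× N (acyclic) → match.
That gives 2 matching atoms.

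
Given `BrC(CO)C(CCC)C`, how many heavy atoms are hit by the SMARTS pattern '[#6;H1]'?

2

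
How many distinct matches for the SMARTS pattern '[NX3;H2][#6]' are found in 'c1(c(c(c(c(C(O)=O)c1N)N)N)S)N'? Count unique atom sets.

4

[NX3;H2][#6] is the SMARTS for a primary amine: a trivalent nitrogen with two H attached to carbon.
The molecule carries 4 separate instances of a primary amino group (-NH2) meeting every constraint; each maps to a distinct set of atoms, giving 4 matches.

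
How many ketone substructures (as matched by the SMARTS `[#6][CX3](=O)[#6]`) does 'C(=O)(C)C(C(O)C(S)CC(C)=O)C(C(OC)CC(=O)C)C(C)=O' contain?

[#6][CX3](=O)[#6] is the SMARTS for a ketone: a carbonyl carbon (no H) flanked by two carbons.
The molecule carries 4 separate instances of an acetyl/ketone group (-C(=O)CH3) meeting every constraint; each maps to a distinct set of atoms, giving 4 matches.

4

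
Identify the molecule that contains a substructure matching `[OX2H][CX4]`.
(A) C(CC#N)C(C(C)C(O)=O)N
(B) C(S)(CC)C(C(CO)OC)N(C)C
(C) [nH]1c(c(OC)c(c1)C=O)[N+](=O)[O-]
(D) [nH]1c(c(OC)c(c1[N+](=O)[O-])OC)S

B

[OX2H][CX4] describes a hydroxyl oxygen bound to an sp3 (X4) carbon (an aliphatic alcohol).
(A) has a carboxylic acid group (-C(=O)OH) but the -OH is on a CX3 carbonyl carbon, not a CX4 carbon.
(B) contains a hydroxyl group (-OH), which satisfies every atom and bond constraint.
(C) has a methoxy ether (-OCH3) but the oxygen has H0 (ether), not H1.
(D) has a methoxy ether (-OCH3) but the oxygen has H0 (ether), not H1.
So the answer is (B).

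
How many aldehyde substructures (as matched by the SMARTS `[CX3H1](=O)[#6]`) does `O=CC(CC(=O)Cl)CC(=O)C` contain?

1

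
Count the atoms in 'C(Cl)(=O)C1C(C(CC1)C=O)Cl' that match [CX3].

2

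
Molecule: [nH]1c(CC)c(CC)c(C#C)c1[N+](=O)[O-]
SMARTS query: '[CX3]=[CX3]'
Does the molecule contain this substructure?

No

The pattern [CX3]=[CX3] describes a non-aromatic C=C double bond between two sp2 carbons — an alkene.
The closest candidate here is an ethyl group (-CH2CH3), but its C-C bond is a single bond between CX4 carbons, not CX3=CX3. No other fragment satisfies the full query, so there is no match.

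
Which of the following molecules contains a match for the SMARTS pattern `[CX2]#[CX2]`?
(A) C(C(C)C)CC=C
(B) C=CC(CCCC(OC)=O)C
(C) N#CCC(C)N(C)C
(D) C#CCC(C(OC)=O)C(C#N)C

D

[CX2]#[CX2] describes a carbon-carbon triple bond (an alkyne).
(A) has a vinyl group (-CH=CH2) but the C=C is a double bond; both carbons are CX3, not CX2.
(B) has a vinyl group (-CH=CH2) but the C=C is a double bond; both carbons are CX3, not CX2.
(C) has a nitrile (-C#N) but the triple bond is C#N, not C#C.
(D) contains an ethynyl group (-C#CH), which satisfies every atom and bond constraint.
So the answer is (D).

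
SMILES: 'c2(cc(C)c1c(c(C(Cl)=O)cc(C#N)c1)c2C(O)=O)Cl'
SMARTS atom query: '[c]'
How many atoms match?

The query [c] means: lowercase c matches aromatic carbon only.
Check the 20 heavy atoms by environment: 10× c (aromatic) → match; 4× C → no; 3× O → no; 2× Cl → no; 1× N → no.
That gives 10 matching atoms.

10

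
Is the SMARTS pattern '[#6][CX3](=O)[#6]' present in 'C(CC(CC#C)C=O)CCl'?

No

The pattern [#6][CX3](=O)[#6] describes a carbonyl carbon (no H) flanked by two carbons — a ketone.
The closest candidate here is an aldehyde (-CHO), but the carbonyl carbon has H1, so it is not flanked by two carbons. No other fragment satisfies the full query, so there is no match.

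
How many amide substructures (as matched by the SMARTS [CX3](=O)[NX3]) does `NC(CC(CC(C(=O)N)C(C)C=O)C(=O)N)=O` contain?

[CX3](=O)[NX3] is the SMARTS for an amide: a carbonyl carbon bonded to a trivalent nitrogen.
The molecule carries 3 separate instances of a primary amide (-C(=O)NH2) meeting every constraint; each maps to a distinct set of atoms, giving 3 matches.

3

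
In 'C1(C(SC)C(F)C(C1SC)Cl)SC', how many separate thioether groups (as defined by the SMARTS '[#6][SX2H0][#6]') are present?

[#6][SX2H0][#6] is the SMARTS for a thioether: an aliphatic sulfur bridging two carbons with no H on the sulfur.
The molecule carries 3 separate instances of a methylthio ether (-SCH3) meeting every constraint; each maps to a distinct set of atoms, giving 3 matches.

3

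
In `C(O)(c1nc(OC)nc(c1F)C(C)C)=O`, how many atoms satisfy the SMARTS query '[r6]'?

6

The query [r6] means: r6 matches atoms in a six-membered ring.
Check the 15 heavy atoms by environment: 2× n (aromatic, in 6-ring) → match; 4× c (aromatic, in 6-ring) → match; 5× C (acyclic) → no; 3× O (acyclic) → no; 1× F (acyclic) → no.
Summing the matching environments: 2 + 4 = 6 matching atoms.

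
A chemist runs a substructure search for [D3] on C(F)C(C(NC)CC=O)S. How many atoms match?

2

The query [D3] means: atom with exactly three heavy-atom neighbours.
Check the 10 heavy atoms by environment: 3× C (D2) → no; 2× C (D3) → match; 1× F (D1) → no; 1× S (D1) → no; 1× O (D1) → no; 1× N (D2) → no; 1× C (D1) → no.
That gives 2 matching atoms.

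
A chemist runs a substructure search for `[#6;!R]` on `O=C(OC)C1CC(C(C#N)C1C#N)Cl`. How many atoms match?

The query [#6;!R] means: carbon not in any ring.
Check the 14 heavy atoms by environment: 5× C (in 5-ring) → no; 4× C (acyclic) → match; 2× O (acyclic) → no; 2× N (acyclic) → no; 1× Cl (acyclic) → no.
That gives 4 matching atoms.

4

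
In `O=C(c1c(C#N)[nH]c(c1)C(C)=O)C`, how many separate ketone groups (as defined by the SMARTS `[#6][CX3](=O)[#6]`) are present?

2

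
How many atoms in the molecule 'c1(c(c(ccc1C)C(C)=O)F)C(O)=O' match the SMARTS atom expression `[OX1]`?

2

The query [OX1] means: aliphatic oxygen with one total connection — typically a carbonyl =O or an oxide.
Check the 14 heavy atoms by environment: 6× c (aromatic, X3) → no; 2× C (X3) → no; 2× O (X1) → match; 1× O (X2) → no; 1× F (X1) → no; 2× C (X4) → no.
That gives 2 matching atoms.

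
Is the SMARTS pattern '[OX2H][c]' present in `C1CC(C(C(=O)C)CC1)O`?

No

The pattern [OX2H][c] describes a hydroxyl oxygen attached to an aromatic carbon — a phenol.
The closest candidate here is a hydroxyl group (-OH), but the -OH is on an aliphatic carbon, not an aromatic c. No other fragment satisfies the full query, so there is no match.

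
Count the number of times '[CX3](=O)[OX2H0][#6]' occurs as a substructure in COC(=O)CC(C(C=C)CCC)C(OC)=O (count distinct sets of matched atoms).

[CX3](=O)[OX2H0][#6] is the SMARTS for an ester: a carbonyl carbon bonded to an oxygen that is itself bonded to carbon (no H on that O).
The molecule carries 2 separate instances of a methyl-ester group (-C(=O)OCH3) meeting every constraint; each maps to a distinct set of atoms, giving 2 matches.

2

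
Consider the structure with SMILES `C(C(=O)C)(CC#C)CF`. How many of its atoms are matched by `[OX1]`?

1

The query [OX1] means: aliphatic oxygen with one total connection — typically a carbonyl =O or an oxide.
Check the 9 heavy atoms by environment: 4× C (X4) → no; 1× C (X3) → no; 1× O (X1) → match; 2× C (X2) → no; 1× F (X1) → no.
That gives 1 matching atom.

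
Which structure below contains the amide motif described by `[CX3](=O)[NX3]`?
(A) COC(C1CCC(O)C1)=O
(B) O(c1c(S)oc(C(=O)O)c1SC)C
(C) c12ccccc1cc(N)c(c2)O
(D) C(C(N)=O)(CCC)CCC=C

[CX3](=O)[NX3] describes a carbonyl carbon bonded to a trivalent nitrogen (an amide).
(A) has a methyl-ester group (-C(=O)OCH3) but the carbonyl is bonded to O, not to an NX3 nitrogen.
(B) has a carboxylic acid group (-C(=O)OH) but the carbonyl is bonded to O, not to an NX3 nitrogen.
(C) has a primary amino group (-NH2) but the -NH2 is not attached to a carbonyl carbon.
(D) contains a primary amide (-C(=O)NH2), which satisfies every atom and bond constraint.
So the answer is (D).

D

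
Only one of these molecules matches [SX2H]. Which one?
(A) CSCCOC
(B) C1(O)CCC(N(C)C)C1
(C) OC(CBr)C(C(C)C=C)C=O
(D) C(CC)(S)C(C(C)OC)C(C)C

D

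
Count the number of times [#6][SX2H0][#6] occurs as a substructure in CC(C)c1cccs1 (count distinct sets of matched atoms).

0

[#6][SX2H0][#6] is the SMARTS for a thioether: an aliphatic sulfur bridging two carbons with no H on the sulfur.
No fragment in the molecule satisfies every constraint, giving 0 matches.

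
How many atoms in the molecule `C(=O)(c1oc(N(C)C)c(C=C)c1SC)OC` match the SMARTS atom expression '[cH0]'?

4

The query [cH0] means: aromatic carbon with no attached hydrogen (substituted or ring-fusion).
Check the 16 heavy atoms by environment: 1× o (aromatic, H0) → no; 4× c (aromatic, H0) → match; 1× S (H0) → no; 4× C (H3) → no; 1× C (H1) → no; 1× C (H2) → no; 1× C (H0) → no; 2× O (H0) → no; 1× N (H0) → no.
That gives 4 matching atoms.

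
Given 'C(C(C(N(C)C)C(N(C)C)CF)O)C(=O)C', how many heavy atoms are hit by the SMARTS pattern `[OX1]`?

Check the 16 heavy atoms by environment: 10× C (X4) → no; 1× C (X3) → no; 1× O (X1) → match; 1× F (X1) → no; 2× N (X3) → no; 1× O (X2) → no.
That gives 1 matching atom.

1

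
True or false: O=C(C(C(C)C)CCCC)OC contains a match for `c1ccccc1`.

False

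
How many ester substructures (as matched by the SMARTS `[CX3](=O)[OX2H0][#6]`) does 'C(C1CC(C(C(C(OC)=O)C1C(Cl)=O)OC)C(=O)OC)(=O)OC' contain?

3

[CX3](=O)[OX2H0][#6] is the SMARTS for an ester: a carbonyl carbon bonded to an oxygen that is itself bonded to carbon (no H on that O).
The molecule carries 3 separate instances of a methyl-ester group (-C(=O)OCH3) meeting every constraint; each maps to a distinct set of atoms, giving 3 matches.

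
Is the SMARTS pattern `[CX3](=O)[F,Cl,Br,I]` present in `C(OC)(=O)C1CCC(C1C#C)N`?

No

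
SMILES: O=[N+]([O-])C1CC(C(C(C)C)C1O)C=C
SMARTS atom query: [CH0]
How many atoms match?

0

The query [CH0] means: aliphatic carbon with no attached hydrogen.
Check the 14 heavy atoms by environment: 2× C (H2) → no; 6× C (H1) → no; 1× N (charge +1, H0) → no; 1× O (charge -1, H0) → no; 1× O (H0) → no; 1× O (H1) → no; 2× C (H3) → no.
No environment satisfies the query, so 0 matching atoms.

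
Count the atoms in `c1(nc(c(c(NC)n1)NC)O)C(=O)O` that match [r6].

Check the 14 heavy atoms by environment: 2× n (aromatic, in 6-ring) → match; 4× c (aromatic, in 6-ring) → match; 2× N (acyclic) → no; 3× C (acyclic) → no; 3× O (acyclic) → no.
Summing the matching environments: 2 + 4 = 6 matching atoms.

6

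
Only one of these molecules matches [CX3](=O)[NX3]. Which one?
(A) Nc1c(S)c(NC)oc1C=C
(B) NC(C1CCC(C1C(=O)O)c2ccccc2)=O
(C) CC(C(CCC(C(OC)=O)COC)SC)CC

B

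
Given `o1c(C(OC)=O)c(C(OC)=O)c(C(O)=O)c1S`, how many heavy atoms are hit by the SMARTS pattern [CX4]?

2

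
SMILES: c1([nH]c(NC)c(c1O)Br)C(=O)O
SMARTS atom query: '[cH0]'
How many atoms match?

The query [cH0] means: aromatic carbon with no attached hydrogen (substituted or ring-fusion).
Check the 12 heavy atoms by environment: 1× n (aromatic, H1) → no; 4× c (aromatic, H0) → match; 2× O (H1) → no; 1× Br (H0) → no; 1× C (H0) → no; 1× O (H0) → no; 1× N (H1) → no; 1× C (H3) → no.
That gives 4 matching atoms.

4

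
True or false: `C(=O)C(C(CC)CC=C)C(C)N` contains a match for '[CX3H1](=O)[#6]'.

The pattern [CX3H1](=O)[#6] describes an sp2 carbon with one H, double-bonded to O and single-bonded to carbon — an aldehyde.
The molecule carries an aldehyde (-CHO), whose atoms satisfy every constraint of the query, so the pattern matches.

True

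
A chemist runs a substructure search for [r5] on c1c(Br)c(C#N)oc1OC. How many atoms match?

5

The query [r5] means: r5 matches atoms in a five-membered ring.
Check the 10 heavy atoms by environment: 1× o (aromatic, in 5-ring) → match; 4× c (aromatic, in 5-ring) → match; 1× O (acyclic) → no; 2× C (acyclic) → no; 1× N (acyclic) → no; 1× Br (acyclic) → no.
Summing the matching environments: 1 + 4 = 5 matching atoms.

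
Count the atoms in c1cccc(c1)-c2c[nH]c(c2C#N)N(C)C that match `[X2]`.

The query [X2] means: any atom with exactly two total connections (bonds + H).
Check the 16 heavy atoms by environment: 1× n (aromatic, X3) → no; 10× c (aromatic, X3) → no; 1× N (X3) → no; 2× C (X4) → no; 1× C (X2) → match; 1× N (X1) → no.
That gives 1 matching atom.

1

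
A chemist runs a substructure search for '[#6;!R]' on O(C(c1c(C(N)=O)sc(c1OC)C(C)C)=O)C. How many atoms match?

7

Check the 17 heavy atoms by environment: 1× s (aromatic, in 5-ring) → no; 4× c (aromatic, in 5-ring) → no; 7× C (acyclic) → match; 4× O (acyclic) → no; 1× N (acyclic) → no.
That gives 7 matching atoms.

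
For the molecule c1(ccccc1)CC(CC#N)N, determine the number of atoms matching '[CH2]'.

2

The query [CH2] means: aliphatic carbon with exactly two hydrogens.
Check the 12 heavy atoms by environment: 2× C (H2) → match; 1× C (H1) → no; 1× C (H0) → no; 1× N (H0) → no; 1× c (aromatic, H0) → no; 5× c (aromatic, H1) → no; 1× N (H2) → no.
That gives 2 matching atoms.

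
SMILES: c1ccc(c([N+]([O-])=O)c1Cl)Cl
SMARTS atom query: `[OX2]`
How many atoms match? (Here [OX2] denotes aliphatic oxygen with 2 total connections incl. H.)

0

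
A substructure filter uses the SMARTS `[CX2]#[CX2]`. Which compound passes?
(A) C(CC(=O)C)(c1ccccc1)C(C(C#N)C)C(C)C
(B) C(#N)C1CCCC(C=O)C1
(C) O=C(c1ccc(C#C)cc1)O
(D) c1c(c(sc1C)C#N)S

C

[CX2]#[CX2] describes a carbon-carbon triple bond (an alkyne).
(A) has a nitrile (-C#N) but the triple bond is C#N, not C#C.
(B) has a nitrile (-C#N) but the triple bond is C#N, not C#C.
(C) contains an ethynyl group (-C#CH), which satisfies every atom and bond constraint.
(D) has a nitrile (-C#N) but the triple bond is C#N, not C#C.
So the answer is (C).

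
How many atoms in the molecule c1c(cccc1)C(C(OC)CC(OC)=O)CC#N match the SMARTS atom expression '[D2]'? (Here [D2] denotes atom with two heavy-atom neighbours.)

Check the 18 heavy atoms by environment: 3× C (D2) → match; 3× C (D3) → no; 1× N (D1) → no; 1× O (D1) → no; 2× O (D2) → match; 2× C (D1) → no; 1× c (aromatic, D3) → no; 5× c (aromatic, D2) → match.
Summing the matching environments: 3 + 2 + 5 = 10 matching atoms.

10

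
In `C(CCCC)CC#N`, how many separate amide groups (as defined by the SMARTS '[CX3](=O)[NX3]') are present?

[CX3](=O)[NX3] is the SMARTS for an amide: a carbonyl carbon bonded to a trivalent nitrogen.
The molecule has a nitrile (-C#N), but the nitrile N is NX1 (triple-bonded), not NX3; nothing else fits, so there are 0 matches.

0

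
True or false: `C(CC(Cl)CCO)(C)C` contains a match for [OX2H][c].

The pattern [OX2H][c] describes a hydroxyl oxygen attached to an aromatic carbon — a phenol.
The closest candidate here is a hydroxyl group (-OH), but the -OH is on an aliphatic carbon, not an aromatic c. No other fragment satisfies the full query, so there is no match.

False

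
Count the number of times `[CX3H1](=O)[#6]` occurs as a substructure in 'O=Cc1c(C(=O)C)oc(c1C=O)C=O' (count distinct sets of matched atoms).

[CX3H1](=O)[#6] is the SMARTS for an aldehyde: an sp2 carbon with one H, double-bonded to O and single-bonded to carbon.
The molecule carries 3 separate instances of an aldehyde (-CHO) meeting every constraint; each maps to a distinct set of atoms, giving 3 matches.

3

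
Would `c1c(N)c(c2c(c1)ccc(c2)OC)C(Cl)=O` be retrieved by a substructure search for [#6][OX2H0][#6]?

Yes

The pattern [#6][OX2H0][#6] describes an aliphatic oxygen bridging two carbons with no H on the oxygen — an ether.
The molecule carries a methoxy ether (-OCH3), whose atoms satisfy every constraint of the query, so the pattern matches.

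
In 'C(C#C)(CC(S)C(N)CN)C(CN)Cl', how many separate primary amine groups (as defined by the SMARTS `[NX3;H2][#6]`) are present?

[NX3;H2][#6] is the SMARTS for a primary amine: a trivalent nitrogen with two H attached to carbon.
The molecule carries 3 separate instances of a primary amino group (-NH2) meeting every constraint; each maps to a distinct set of atoms, giving 3 matches.

3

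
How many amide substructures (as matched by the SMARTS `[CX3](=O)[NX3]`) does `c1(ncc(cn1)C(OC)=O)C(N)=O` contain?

1

[CX3](=O)[NX3] is the SMARTS for an amide: a carbonyl carbon bonded to a trivalent nitrogen.
Exactly one fragment in the molecule meets all constraints, giving 1 match.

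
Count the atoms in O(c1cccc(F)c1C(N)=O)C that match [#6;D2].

3

The query [#6;D2] means: any carbon bonded to exactly two heavy atoms.
Check the 12 heavy atoms by environment: 3× c (aromatic, D3) → no; 3× c (aromatic, D2) → match; 1× O (D2) → no; 1× C (D1) → no; 1× F (D1) → no; 1× C (D3) → no; 1× O (D1) → no; 1× N (D1) → no.
That gives 3 matching atoms.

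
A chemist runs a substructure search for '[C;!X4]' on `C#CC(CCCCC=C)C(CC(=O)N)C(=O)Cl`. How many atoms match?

The query [C;!X4] means: aliphatic carbon that does not have four total connections.
Check the 17 heavy atoms by environment: 7× C (X4) → no; 4× C (X3) → match; 2× O (X1) → no; 1× N (X3) → no; 1× Cl (X1) → no; 2× C (X2) → match.
Summing the matching environments: 4 + 2 = 6 matching atoms.

6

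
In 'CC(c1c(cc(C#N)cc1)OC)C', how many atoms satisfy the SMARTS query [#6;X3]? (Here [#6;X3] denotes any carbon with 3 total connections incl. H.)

The query [#6;X3] means: any carbon (aromatic or not) with three total connections.
Check the 13 heavy atoms by environment: 6× c (aromatic, X3) → match; 1× O (X2) → no; 4× C (X4) → no; 1× C (X2) → no; 1× N (X1) → no.
That gives 6 matching atoms.

6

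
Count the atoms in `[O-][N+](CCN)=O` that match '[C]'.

2

The query [C] means: uppercase C matches aliphatic (non-aromatic) carbon only.
Check the 6 heavy atoms by environment: 2× C → match; 1× N (charge +1) → no; 1× O (charge -1) → no; 1× O → no; 1× N → no.
That gives 2 matching atoms.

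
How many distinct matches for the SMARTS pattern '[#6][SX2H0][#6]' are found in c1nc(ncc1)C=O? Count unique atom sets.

[#6][SX2H0][#6] is the SMARTS for a thioether: an aliphatic sulfur bridging two carbons with no H on the sulfur.
No fragment in the molecule satisfies every constraint, giving 0 matches.

0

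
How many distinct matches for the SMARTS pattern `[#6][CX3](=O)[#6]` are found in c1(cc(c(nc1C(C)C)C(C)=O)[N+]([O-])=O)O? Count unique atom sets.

1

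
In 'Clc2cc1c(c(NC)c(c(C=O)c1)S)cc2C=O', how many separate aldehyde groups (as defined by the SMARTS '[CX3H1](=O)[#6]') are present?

2

[CX3H1](=O)[#6] is the SMARTS for an aldehyde: an sp2 carbon with one H, double-bonded to O and single-bonded to carbon.
The molecule carries 2 separate instances of an aldehyde (-CHO) meeting every constraint; each maps to a distinct set of atoms, giving 2 matches.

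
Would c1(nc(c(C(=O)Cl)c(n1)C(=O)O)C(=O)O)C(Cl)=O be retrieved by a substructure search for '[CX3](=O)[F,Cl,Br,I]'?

Yes

The pattern [CX3](=O)[F,Cl,Br,I] describes a carbonyl carbon bonded to a halogen — an acyl halide.
The molecule carries an acyl chloride (-C(=O)Cl), whose atoms satisfy every constraint of the query, so the pattern matches.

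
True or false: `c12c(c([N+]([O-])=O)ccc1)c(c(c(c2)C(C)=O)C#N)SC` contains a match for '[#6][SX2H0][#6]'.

True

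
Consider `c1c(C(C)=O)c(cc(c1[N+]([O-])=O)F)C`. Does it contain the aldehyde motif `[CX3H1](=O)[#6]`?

No

The pattern [CX3H1](=O)[#6] describes an sp2 carbon with one H, double-bonded to O and single-bonded to carbon — an aldehyde.
The closest candidate here is an acetyl/ketone group (-C(=O)CH3), but the carbonyl carbon has H0 (two carbon neighbours), not H1. No other fragment satisfies the full query, so there is no match.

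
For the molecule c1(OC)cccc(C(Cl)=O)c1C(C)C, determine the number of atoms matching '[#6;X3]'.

7

The query [#6;X3] means: any carbon (aromatic or not) with three total connections.
Check the 14 heavy atoms by environment: 6× c (aromatic, X3) → match; 1× C (X3) → match; 1× O (X1) → no; 1× Cl (X1) → no; 1× O (X2) → no; 4× C (X4) → no.
Summing the matching environments: 6 + 1 = 7 matching atoms.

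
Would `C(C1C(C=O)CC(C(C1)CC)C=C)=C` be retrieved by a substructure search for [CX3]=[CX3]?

The pattern [CX3]=[CX3] describes a non-aromatic C=C double bond between two sp2 carbons — an alkene.
The molecule carries a vinyl group (-CH=CH2), whose atoms satisfy every constraint of the query, so the pattern matches.

Yes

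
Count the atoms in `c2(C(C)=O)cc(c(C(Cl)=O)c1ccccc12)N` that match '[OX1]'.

2

The query [OX1] means: aliphatic oxygen with one total connection — typically a carbonyl =O or an oxide.
Check the 17 heavy atoms by environment: 10× c (aromatic, X3) → no; 1× N (X3) → no; 2× C (X3) → no; 2× O (X1) → match; 1× Cl (X1) → no; 1× C (X4) → no.
That gives 2 matching atoms.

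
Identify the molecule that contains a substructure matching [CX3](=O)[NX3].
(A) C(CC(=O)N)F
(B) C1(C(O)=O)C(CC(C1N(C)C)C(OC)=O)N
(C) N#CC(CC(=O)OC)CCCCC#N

A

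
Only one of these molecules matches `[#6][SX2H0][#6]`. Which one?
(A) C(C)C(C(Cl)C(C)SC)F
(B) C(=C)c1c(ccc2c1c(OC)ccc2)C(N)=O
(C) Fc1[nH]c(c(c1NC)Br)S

A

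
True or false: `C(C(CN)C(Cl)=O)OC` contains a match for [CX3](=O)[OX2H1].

False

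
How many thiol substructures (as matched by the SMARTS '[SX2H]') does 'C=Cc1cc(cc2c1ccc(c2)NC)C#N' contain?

[SX2H] is the SMARTS for a thiol: an aliphatic sulfur with two connections, one being H.
No fragment in the molecule satisfies every constraint, giving 0 matches.

0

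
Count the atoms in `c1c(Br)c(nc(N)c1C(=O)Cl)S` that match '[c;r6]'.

The query [c;r6] means: aromatic carbon that belongs to a six-membered ring.
Check the 12 heavy atoms by environment: 1× n (aromatic, in 6-ring) → no; 5× c (aromatic, in 6-ring) → match; 1× Br (acyclic) → no; 1× N (acyclic) → no; 1× C (acyclic) → no; 1× O (acyclic) → no; 1× Cl (acyclic) → no; 1× S (acyclic) → no.
That gives 5 matching atoms.

5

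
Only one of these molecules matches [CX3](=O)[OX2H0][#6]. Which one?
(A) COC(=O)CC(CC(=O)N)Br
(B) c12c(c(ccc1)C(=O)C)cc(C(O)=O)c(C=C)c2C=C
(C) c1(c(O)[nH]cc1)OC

A

[CX3](=O)[OX2H0][#6] describes a carbonyl carbon bonded to an oxygen that is itself bonded to carbon (no H on that O) (an ester).
(A) contains a methyl-ester group (-C(=O)OCH3), which satisfies every atom and bond constraint.
(B) has a carboxylic acid group (-C(=O)OH) but the singly-bonded O carries H (OX2H1, not H0).
(C) has a methoxy ether (-OCH3) but the ether oxygen is not adjacent to a C=O carbon.
So the answer is (A).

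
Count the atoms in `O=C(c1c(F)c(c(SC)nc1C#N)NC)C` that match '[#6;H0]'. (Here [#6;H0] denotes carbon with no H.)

Check the 16 heavy atoms by environment: 1× n (aromatic, H0) → no; 5× c (aromatic, H0) → match; 2× C (H0) → match; 1× O (H0) → no; 3× C (H3) → no; 1× N (H1) → no; 1× F (H0) → no; 1× N (H0) → no; 1× S (H0) → no.
Summing the matching environments: 5 + 2 = 7 matching atoms.

7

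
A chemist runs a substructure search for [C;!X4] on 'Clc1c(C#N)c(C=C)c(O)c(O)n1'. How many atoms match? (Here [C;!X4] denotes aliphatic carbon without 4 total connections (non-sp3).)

3

Check the 13 heavy atoms by environment: 1× n (aromatic, X2) → no; 5× c (aromatic, X3) → no; 2× O (X2) → no; 1× C (X2) → match; 1× N (X1) → no; 2× C (X3) → match; 1× Cl (X1) → no.
Summing the matching environments: 1 + 2 = 3 matching atoms.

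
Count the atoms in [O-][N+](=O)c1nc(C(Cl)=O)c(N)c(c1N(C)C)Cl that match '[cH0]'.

The query [cH0] means: aromatic carbon with no attached hydrogen (substituted or ring-fusion).
Check the 17 heavy atoms by environment: 1× n (aromatic, H0) → no; 5× c (aromatic, H0) → match; 1× N (charge +1, H0) → no; 1× O (charge -1, H0) → no; 2× O (H0) → no; 1× C (H0) → no; 2× Cl (H0) → no; 1× N (H0) → no; 2× C (H3) → no; 1× N (H2) → no.
That gives 5 matching atoms.

5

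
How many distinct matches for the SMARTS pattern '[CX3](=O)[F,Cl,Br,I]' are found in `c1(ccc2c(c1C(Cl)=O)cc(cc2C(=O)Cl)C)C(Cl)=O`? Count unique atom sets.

3

[CX3](=O)[F,Cl,Br,I] is the SMARTS for an acyl halide: a carbonyl carbon bonded to a halogen.
The molecule carries 3 separate instances of an acyl chloride (-C(=O)Cl) meeting every constraint; each maps to a distinct set of atoms, giving 3 matches.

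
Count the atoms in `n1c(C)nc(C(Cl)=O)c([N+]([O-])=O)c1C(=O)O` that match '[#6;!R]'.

The query [#6;!R] means: carbon not in any ring.
Check the 16 heavy atoms by environment: 2× n (aromatic, in 6-ring) → no; 4× c (aromatic, in 6-ring) → no; 3× C (acyclic) → match; 4× O (acyclic) → no; 1× Cl (acyclic) → no; 1× N (charge +1, acyclic) → no; 1× O (charge -1, acyclic) → no.
That gives 3 matching atoms.

3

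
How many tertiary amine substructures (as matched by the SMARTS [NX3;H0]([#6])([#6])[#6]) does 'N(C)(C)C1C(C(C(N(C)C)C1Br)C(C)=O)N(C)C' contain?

3

[NX3;H0]([#6])([#6])[#6] is the SMARTS for a tertiary amine: a trivalent nitrogen with no H, bonded to three carbons.
The molecule carries 3 separate instances of a dimethylamino group (-N(CH3)2) meeting every constraint; each maps to a distinct set of atoms, giving 3 matches.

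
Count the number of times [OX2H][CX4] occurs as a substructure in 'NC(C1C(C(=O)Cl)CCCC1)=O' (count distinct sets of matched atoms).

0

[OX2H][CX4] is the SMARTS for an aliphatic alcohol: a hydroxyl oxygen bound to an sp3 (X4) carbon.
No fragment in the molecule satisfies every constraint, giving 0 matches.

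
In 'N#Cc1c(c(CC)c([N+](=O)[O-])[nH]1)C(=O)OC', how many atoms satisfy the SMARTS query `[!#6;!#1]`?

The query [!#6;!#1] means: not carbon and not hydrogen — any heteroatom.
Check the 16 heavy atoms by environment: 1× n (aromatic) → match; 4× c (aromatic) → no; 5× C → no; 3× O → match; 1× N → match; 1× N (charge +1) → match; 1× O (charge -1) → match.
Summing the matching environments: 1 + 3 + 1 + 1 + 1 = 7 matching atoms.

7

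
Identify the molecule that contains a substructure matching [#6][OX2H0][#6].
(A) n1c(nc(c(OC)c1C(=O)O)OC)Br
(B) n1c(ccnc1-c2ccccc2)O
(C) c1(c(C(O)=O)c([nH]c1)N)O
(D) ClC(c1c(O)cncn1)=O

[#6][OX2H0][#6] describes an aliphatic oxygen bridging two carbons with no H on the oxygen (an ether).
(A) contains a methoxy ether (-OCH3), which satisfies every atom and bond constraint.
(B) has a hydroxyl group (-OH) but the oxygen has H1, not H0 bridging two carbons.
(C) has a carboxylic acid group (-C(=O)OH) but the -OH oxygen has H1; the =O is OX1, not OX2.
(D) has a hydroxyl group (-OH) but the oxygen has H1, not H0 bridging two carbons.
So the answer is (A).

A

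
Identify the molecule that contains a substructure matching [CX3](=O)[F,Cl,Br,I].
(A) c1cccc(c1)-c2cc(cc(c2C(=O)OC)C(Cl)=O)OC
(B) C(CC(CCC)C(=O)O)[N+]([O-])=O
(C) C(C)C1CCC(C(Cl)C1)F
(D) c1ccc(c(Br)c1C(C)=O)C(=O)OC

A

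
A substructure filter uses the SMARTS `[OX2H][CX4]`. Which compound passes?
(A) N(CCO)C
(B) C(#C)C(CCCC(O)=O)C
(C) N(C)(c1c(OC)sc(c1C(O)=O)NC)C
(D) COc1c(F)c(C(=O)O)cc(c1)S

A

[OX2H][CX4] describes a hydroxyl oxygen bound to an sp3 (X4) carbon (an aliphatic alcohol).
(A) contains a hydroxyl group (-OH), which satisfies every atom and bond constraint.
(B) has a carboxylic acid group (-C(=O)OH) but the -OH is on a CX3 carbonyl carbon, not a CX4 carbon.
(C) has a methoxy ether (-OCH3) but the oxygen has H0 (ether), not H1.
(D) has a carboxylic acid group (-C(=O)OH) but the -OH is on a CX3 carbonyl carbon, not a CX4 carbon.
So the answer is (A).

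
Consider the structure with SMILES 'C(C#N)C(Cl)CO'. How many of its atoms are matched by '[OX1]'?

0

The query [OX1] means: aliphatic oxygen with one total connection — typically a carbonyl =O or an oxide.
Check the 7 heavy atoms by environment: 3× C (X4) → no; 1× O (X2) → no; 1× C (X2) → no; 1× N (X1) → no; 1× Cl (X1) → no.
No environment satisfies the query, so 0 matching atoms.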